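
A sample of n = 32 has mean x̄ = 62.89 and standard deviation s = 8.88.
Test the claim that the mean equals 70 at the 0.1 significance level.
One-sample t-test:
H₀: μ = 70
H₁: μ ≠ 70
df = n - 1 = 31
t = (x̄ - μ₀) / (s/√n) = (62.89 - 70) / (8.88/√32) = -4.529
p-value = 0.0001

Since p-value < α = 0.1, we reject H₀.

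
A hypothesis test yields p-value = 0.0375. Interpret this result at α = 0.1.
Since p = 0.0375 < α = 0.1, reject H₀.
There is sufficient evidence to reject the null hypothesis; the result is statistically significant at the 0.1 level.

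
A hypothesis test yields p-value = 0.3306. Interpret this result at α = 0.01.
Since p = 0.3306 > α = 0.01, fail to reject H₀.
There is insufficient evidence to reject the null hypothesis; the result is not statistically significant at the 0.01 level.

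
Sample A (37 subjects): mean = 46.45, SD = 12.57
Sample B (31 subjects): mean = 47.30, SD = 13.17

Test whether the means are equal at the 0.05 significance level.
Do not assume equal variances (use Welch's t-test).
Welch's two-sample t-test:
H₀: μ₁ = μ₂
H₁: μ₁ ≠ μ₂
s₁²/n₁ = 12.57²/37 = 4.2704,  s₂²/n₂ = 13.17²/31 = 5.5951
SE = √(s₁²/n₁ + s₂²/n₂) = √(4.2704 + 5.5951) = 3.1409
df (Welch-Satterthwaite) = (s₁²/n₁ + s₂²/n₂)² / [(s₁²/n₁)²/(n₁-1) + (s₂²/n₂)²/(n₂-1)] ≈ 62.79
t = (x̄₁ - x̄₂) / SE = (46.45 - 47.30) / 3.1409 = -0.85 / 3.1409 = -0.271
p-value = 0.7876

Since p-value > α = 0.05, we fail to reject H₀.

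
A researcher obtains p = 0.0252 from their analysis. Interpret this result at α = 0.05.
Since p = 0.0252 < α = 0.05, reject H₀.
There is sufficient evidence to reject the null hypothesis; the result is statistically significant at the 0.05 level.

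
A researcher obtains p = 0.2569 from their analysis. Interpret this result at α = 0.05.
Since p = 0.2569 > α = 0.05, fail to reject H₀.
There is insufficient evidence to reject the null hypothesis; the result is not statistically significant at the 0.05 level.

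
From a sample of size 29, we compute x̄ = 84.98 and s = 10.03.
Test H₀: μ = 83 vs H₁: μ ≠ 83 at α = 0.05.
One-sample t-test:
H₀: μ = 83
H₁: μ ≠ 83
df = n - 1 = 28
t = (x̄ - μ₀) / (s/√n) = (84.98 - 83) / (10.03/√29) = 1.063
p-value = 0.2968

Since p-value > α = 0.05, we fail to reject H₀.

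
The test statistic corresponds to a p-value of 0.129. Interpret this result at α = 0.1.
Since p = 0.129 > α = 0.1, fail to reject H₀.
There is insufficient evidence to reject the null hypothesis; the result is not statistically significant at the 0.1 level.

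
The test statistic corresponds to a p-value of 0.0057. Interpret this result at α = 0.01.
Since p = 0.0057 < α = 0.01, reject H₀.
There is sufficient evidence to reject the null hypothesis; the result is statistically significant at the 0.01 level.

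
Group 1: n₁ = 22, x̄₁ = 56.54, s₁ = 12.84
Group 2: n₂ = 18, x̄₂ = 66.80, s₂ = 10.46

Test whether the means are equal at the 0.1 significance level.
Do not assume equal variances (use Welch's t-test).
Welch's two-sample t-test:
H₀: μ₁ = μ₂
H₁: μ₁ ≠ μ₂
s₁²/n₁ = 12.84²/22 = 7.4939,  s₂²/n₂ = 10.46²/18 = 6.0784
SE = √(s₁²/n₁ + s₂²/n₂) = √(7.4939 + 6.0784) = 3.6841
df (Welch-Satterthwaite) = (s₁²/n₁ + s₂²/n₂)² / [(s₁²/n₁)²/(n₁-1) + (s₂²/n₂)²/(n₂-1)] ≈ 38.00
t = (x̄₁ - x̄₂) / SE = (56.54 - 66.80) / 3.6841 = -10.26 / 3.6841 = -2.785
p-value = 0.0083

Since p-value < α = 0.1, we reject H₀.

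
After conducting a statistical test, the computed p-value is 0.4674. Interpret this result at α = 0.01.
Since p = 0.4674 > α = 0.01, fail to reject H₀.
There is insufficient evidence to reject the null hypothesis; the result is not statistically significant at the 0.01 level.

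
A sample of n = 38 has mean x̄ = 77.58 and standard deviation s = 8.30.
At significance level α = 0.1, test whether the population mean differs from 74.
One-sample t-test:
H₀: μ = 74
H₁: μ ≠ 74
df = n - 1 = 37
t = (x̄ - μ₀) / (s/√n) = (77.58 - 74) / (8.30/√38) = 2.659
p-value = 0.0115

Since p-value < α = 0.1, we reject H₀.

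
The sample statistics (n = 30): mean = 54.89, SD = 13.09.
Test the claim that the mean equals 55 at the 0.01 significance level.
One-sample t-test:
H₀: μ = 55
H₁: μ ≠ 55
df = n - 1 = 29
t = (x̄ - μ₀) / (s/√n) = (54.89 - 55) / (13.09/√30) = -0.046
p-value = 0.9636

Since p-value > α = 0.01, we fail to reject H₀.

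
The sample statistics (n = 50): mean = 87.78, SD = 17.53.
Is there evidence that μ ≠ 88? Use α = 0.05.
One-sample t-test:
H₀: μ = 88
H₁: μ ≠ 88
df = n - 1 = 49
t = (x̄ - μ₀) / (s/√n) = (87.78 - 88) / (17.53/√50) = -0.089
p-value = 0.9296

Since p-value > α = 0.05, we fail to reject H₀.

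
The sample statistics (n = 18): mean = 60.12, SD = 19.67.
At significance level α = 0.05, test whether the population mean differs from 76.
One-sample t-test:
H₀: μ = 76
H₁: μ ≠ 76
df = n - 1 = 17
t = (x̄ - μ₀) / (s/√n) = (60.12 - 76) / (19.67/√18) = -3.425
p-value = 0.0032

Since p-value < α = 0.05, we reject H₀.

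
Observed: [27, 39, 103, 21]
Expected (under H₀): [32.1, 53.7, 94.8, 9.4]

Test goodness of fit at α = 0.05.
Chi-square goodness of fit test:
H₀: observed counts match expected distribution
H₁: observed counts differ from expected distribution
df = k - 1 = 3
χ² = Σ(O - E)²/E
   = (27 - 32.1)²/32.1 + (39 - 53.7)²/53.7 + (103 - 94.8)²/94.8 + (21 - 9.4)²/9.4
   = 0.810 + 4.024 + 0.709 + 14.315
   = 19.86
p-value = 0.0002

Since p-value < α = 0.05, we reject H₀.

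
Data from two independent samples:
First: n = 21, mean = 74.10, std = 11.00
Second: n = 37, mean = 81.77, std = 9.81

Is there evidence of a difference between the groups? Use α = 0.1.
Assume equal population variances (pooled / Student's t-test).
Student's two-sample t-test (equal variances):
H₀: μ₁ = μ₂
H₁: μ₁ ≠ μ₂
df = n₁ + n₂ - 2 = 56
Pooled variance s_p² = [(n₁-1)s₁² + (n₂-1)s₂²] / (n₁ + n₂ - 2) = [(20)(11.00²) + (36)(9.81²)] / 56 = 105.0803
SE = √(s_p²(1/n₁ + 1/n₂)) = √(105.0803 × (1/21 + 1/37)) = 2.8007
t = (x̄₁ - x̄₂) / SE = (74.10 - 81.77) / 2.8007 = -7.67 / 2.8007 = -2.739
p-value = 0.0083

Since p-value < α = 0.1, we reject H₀.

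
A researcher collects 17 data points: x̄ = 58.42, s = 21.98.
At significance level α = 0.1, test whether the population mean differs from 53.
One-sample t-test:
H₀: μ = 53
H₁: μ ≠ 53
df = n - 1 = 16
t = (x̄ - μ₀) / (s/√n) = (58.42 - 53) / (21.98/√17) = 1.017
p-value = 0.3244

Since p-value > α = 0.1, we fail to reject H₀.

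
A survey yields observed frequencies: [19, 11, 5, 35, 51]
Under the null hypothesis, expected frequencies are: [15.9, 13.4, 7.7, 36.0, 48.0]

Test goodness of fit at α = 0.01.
Chi-square goodness of fit test:
H₀: observed counts match expected distribution
H₁: observed counts differ from expected distribution
df = k - 1 = 4
χ² = Σ(O - E)²/E
   = (19 - 15.9)²/15.9 + (11 - 13.4)²/13.4 + (5 - 7.7)²/7.7 + (35 - 36.0)²/36.0 + (51 - 48.0)²/48.0
   = 0.604 + 0.430 + 0.947 + 0.028 + 0.188
   = 2.20
p-value = 0.6997

Since p-value > α = 0.01, we fail to reject H₀.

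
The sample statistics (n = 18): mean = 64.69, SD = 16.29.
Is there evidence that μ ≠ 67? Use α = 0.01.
One-sample t-test:
H₀: μ = 67
H₁: μ ≠ 67
df = n - 1 = 17
t = (x̄ - μ₀) / (s/√n) = (64.69 - 67) / (16.29/√18) = -0.602
p-value = 0.5554

Since p-value > α = 0.01, we fail to reject H₀.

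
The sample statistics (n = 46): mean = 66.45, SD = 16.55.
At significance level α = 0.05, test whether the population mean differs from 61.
One-sample t-test:
H₀: μ = 61
H₁: μ ≠ 61
df = n - 1 = 45
t = (x̄ - μ₀) / (s/√n) = (66.45 - 61) / (16.55/√46) = 2.233
p-value = 0.0305

Since p-value < α = 0.05, we reject H₀.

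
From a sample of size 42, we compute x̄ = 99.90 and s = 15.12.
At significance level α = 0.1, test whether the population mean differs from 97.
One-sample t-test:
H₀: μ = 97
H₁: μ ≠ 97
df = n - 1 = 41
t = (x̄ - μ₀) / (s/√n) = (99.90 - 97) / (15.12/√42) = 1.243
p-value = 0.2209

Since p-value > α = 0.1, we fail to reject H₀.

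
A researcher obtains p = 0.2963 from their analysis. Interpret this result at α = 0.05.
Since p = 0.2963 > α = 0.05, fail to reject H₀.
There is insufficient evidence to reject the null hypothesis; the result is not statistically significant at the 0.05 level.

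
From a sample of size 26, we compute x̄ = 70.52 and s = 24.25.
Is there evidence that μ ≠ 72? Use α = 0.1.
One-sample t-test:
H₀: μ = 72
H₁: μ ≠ 72
df = n - 1 = 25
t = (x̄ - μ₀) / (s/√n) = (70.52 - 72) / (24.25/√26) = -0.311
p-value = 0.7582

Since p-value > α = 0.1, we fail to reject H₀.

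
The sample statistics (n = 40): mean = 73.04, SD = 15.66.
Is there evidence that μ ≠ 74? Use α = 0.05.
One-sample t-test:
H₀: μ = 74
H₁: μ ≠ 74
df = n - 1 = 39
t = (x̄ - μ₀) / (s/√n) = (73.04 - 74) / (15.66/√40) = -0.388
p-value = 0.7003

Since p-value > α = 0.05, we fail to reject H₀.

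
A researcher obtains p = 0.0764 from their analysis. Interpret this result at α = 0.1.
Since p = 0.0764 < α = 0.1, reject H₀.
There is sufficient evidence to reject the null hypothesis; the result is statistically significant at the 0.1 level.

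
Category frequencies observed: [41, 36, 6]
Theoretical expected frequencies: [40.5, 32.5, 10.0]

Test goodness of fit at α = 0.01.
Chi-square goodness of fit test:
H₀: observed counts match expected distribution
H₁: observed counts differ from expected distribution
df = k - 1 = 2
χ² = Σ(O - E)²/E
   = (41 - 40.5)²/40.5 + (36 - 32.5)²/32.5 + (6 - 10.0)²/10.0
   = 0.006 + 0.377 + 1.600
   = 1.98
p-value = 0.3710

Since p-value > α = 0.01, we fail to reject H₀.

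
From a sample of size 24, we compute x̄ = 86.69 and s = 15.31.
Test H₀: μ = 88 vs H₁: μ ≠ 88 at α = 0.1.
One-sample t-test:
H₀: μ = 88
H₁: μ ≠ 88
df = n - 1 = 23
t = (x̄ - μ₀) / (s/√n) = (86.69 - 88) / (15.31/√24) = -0.419
p-value = 0.6790

Since p-value > α = 0.1, we fail to reject H₀.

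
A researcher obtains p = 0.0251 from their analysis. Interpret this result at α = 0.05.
Since p = 0.0251 < α = 0.05, reject H₀.
There is sufficient evidence to reject the null hypothesis; the result is statistically significant at the 0.05 level.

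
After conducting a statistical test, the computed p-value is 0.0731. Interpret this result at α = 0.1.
Since p = 0.0731 < α = 0.1, reject H₀.
There is sufficient evidence to reject the null hypothesis; the result is statistically significant at the 0.1 level.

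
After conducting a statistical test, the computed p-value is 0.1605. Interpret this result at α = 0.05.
Since p = 0.1605 > α = 0.05, fail to reject H₀.
There is insufficient evidence to reject the null hypothesis; the result is not statistically significant at the 0.05 level.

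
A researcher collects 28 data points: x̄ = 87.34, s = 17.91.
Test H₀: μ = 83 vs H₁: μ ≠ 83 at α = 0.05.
One-sample t-test:
H₀: μ = 83
H₁: μ ≠ 83
df = n - 1 = 27
t = (x̄ - μ₀) / (s/√n) = (87.34 - 83) / (17.91/√28) = 1.282
p-value = 0.2107

Since p-value > α = 0.05, we fail to reject H₀.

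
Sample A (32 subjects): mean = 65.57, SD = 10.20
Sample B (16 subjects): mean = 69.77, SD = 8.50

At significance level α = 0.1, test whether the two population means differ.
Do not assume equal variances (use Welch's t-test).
Welch's two-sample t-test:
H₀: μ₁ = μ₂
H₁: μ₁ ≠ μ₂
s₁²/n₁ = 10.20²/32 = 3.2512,  s₂²/n₂ = 8.50²/16 = 4.5156
SE = √(s₁²/n₁ + s₂²/n₂) = √(3.2512 + 4.5156) = 2.7869
df (Welch-Satterthwaite) = (s₁²/n₁ + s₂²/n₂)² / [(s₁²/n₁)²/(n₁-1) + (s₂²/n₂)²/(n₂-1)] ≈ 35.48
t = (x̄₁ - x̄₂) / SE = (65.57 - 69.77) / 2.7869 = -4.20 / 2.7869 = -1.507
p-value = 0.1407

Since p-value > α = 0.1, we fail to reject H₀.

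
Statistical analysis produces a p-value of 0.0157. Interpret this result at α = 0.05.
Since p = 0.0157 < α = 0.05, reject H₀.
There is sufficient evidence to reject the null hypothesis; the result is statistically significant at the 0.05 level.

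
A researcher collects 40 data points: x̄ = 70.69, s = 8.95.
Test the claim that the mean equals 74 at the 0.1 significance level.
One-sample t-test:
H₀: μ = 74
H₁: μ ≠ 74
df = n - 1 = 39
t = (x̄ - μ₀) / (s/√n) = (70.69 - 74) / (8.95/√40) = -2.339
p-value = 0.0246

Since p-value < α = 0.1, we reject H₀.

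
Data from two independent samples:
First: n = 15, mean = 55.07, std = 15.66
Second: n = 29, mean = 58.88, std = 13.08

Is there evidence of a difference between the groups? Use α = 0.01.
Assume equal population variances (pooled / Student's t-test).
Student's two-sample t-test (equal variances):
H₀: μ₁ = μ₂
H₁: μ₁ ≠ μ₂
df = n₁ + n₂ - 2 = 42
Pooled variance s_p² = [(n₁-1)s₁² + (n₂-1)s₂²] / (n₁ + n₂ - 2) = [(14)(15.66²) + (28)(13.08²)] / 42 = 195.8028
SE = √(s_p²(1/n₁ + 1/n₂)) = √(195.8028 × (1/15 + 1/29)) = 4.4503
t = (x̄₁ - x̄₂) / SE = (55.07 - 58.88) / 4.4503 = -3.81 / 4.4503 = -0.856
p-value = 0.3968

Since p-value > α = 0.01, we fail to reject H₀.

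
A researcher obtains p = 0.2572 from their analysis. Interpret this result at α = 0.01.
Since p = 0.2572 > α = 0.01, fail to reject H₀.
There is insufficient evidence to reject the null hypothesis; the result is not statistically significant at the 0.01 level.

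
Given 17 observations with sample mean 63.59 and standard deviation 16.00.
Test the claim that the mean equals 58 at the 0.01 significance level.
One-sample t-test:
H₀: μ = 58
H₁: μ ≠ 58
df = n - 1 = 16
t = (x̄ - μ₀) / (s/√n) = (63.59 - 58) / (16.00/√17) = 1.441
p-value = 0.1690

Since p-value > α = 0.01, we fail to reject H₀.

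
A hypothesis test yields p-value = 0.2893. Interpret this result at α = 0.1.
Since p = 0.2893 > α = 0.1, fail to reject H₀.
There is insufficient evidence to reject the null hypothesis; the result is not statistically significant at the 0.1 level.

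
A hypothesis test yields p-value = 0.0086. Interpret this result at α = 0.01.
Since p = 0.0086 < α = 0.01, reject H₀.
There is sufficient evidence to reject the null hypothesis; the result is statistically significant at the 0.01 level.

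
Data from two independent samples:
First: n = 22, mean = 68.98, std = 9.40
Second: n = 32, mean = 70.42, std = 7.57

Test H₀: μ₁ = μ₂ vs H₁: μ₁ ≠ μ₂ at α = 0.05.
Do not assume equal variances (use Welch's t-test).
Welch's two-sample t-test:
H₀: μ₁ = μ₂
H₁: μ₁ ≠ μ₂
s₁²/n₁ = 9.40²/22 = 4.0164,  s₂²/n₂ = 7.57²/32 = 1.7908
SE = √(s₁²/n₁ + s₂²/n₂) = √(4.0164 + 1.7908) = 2.4098
df (Welch-Satterthwaite) = (s₁²/n₁ + s₂²/n₂)² / [(s₁²/n₁)²/(n₁-1) + (s₂²/n₂)²/(n₂-1)] ≈ 38.69
t = (x̄₁ - x̄₂) / SE = (68.98 - 70.42) / 2.4098 = -1.44 / 2.4098 = -0.598
p-value = 0.5536

Since p-value > α = 0.05, we fail to reject H₀.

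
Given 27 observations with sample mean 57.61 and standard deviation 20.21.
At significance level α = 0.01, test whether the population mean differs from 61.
One-sample t-test:
H₀: μ = 61
H₁: μ ≠ 61
df = n - 1 = 26
t = (x̄ - μ₀) / (s/√n) = (57.61 - 61) / (20.21/√27) = -0.872
p-value = 0.3914

Since p-value > α = 0.01, we fail to reject H₀.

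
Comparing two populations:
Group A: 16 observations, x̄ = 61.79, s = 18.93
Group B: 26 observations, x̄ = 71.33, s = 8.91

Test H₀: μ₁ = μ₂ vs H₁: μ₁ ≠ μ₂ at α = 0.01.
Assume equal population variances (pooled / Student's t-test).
Student's two-sample t-test (equal variances):
H₀: μ₁ = μ₂
H₁: μ₁ ≠ μ₂
df = n₁ + n₂ - 2 = 40
Pooled variance s_p² = [(n₁-1)s₁² + (n₂-1)s₂²] / (n₁ + n₂ - 2) = [(15)(18.93²) + (25)(8.91²)] / 40 = 183.9969
SE = √(s_p²(1/n₁ + 1/n₂)) = √(183.9969 × (1/16 + 1/26)) = 4.3101
t = (x̄₁ - x̄₂) / SE = (61.79 - 71.33) / 4.3101 = -9.54 / 4.3101 = -2.213
p-value = 0.0326

Since p-value > α = 0.01, we fail to reject H₀.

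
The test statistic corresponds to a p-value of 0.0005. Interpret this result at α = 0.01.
Since p = 0.0005 < α = 0.01, reject H₀.
There is sufficient evidence to reject the null hypothesis; the result is statistically significant at the 0.01 level.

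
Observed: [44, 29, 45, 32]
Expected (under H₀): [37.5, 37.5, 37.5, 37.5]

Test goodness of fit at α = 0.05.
Chi-square goodness of fit test:
H₀: observed counts match expected distribution
H₁: observed counts differ from expected distribution
df = k - 1 = 3
χ² = Σ(O - E)²/E
   = (44 - 37.5)²/37.5 + (29 - 37.5)²/37.5 + (45 - 37.5)²/37.5 + (32 - 37.5)²/37.5
   = 1.127 + 1.927 + 1.500 + 0.807
   = 5.36
p-value = 0.1473

Since p-value > α = 0.05, we fail to reject H₀.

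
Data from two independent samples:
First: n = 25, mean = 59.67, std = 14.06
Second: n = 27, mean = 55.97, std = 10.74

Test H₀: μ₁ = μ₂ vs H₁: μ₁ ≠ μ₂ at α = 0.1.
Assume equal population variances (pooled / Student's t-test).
Student's two-sample t-test (equal variances):
H₀: μ₁ = μ₂
H₁: μ₁ ≠ μ₂
df = n₁ + n₂ - 2 = 50
Pooled variance s_p² = [(n₁-1)s₁² + (n₂-1)s₂²] / (n₁ + n₂ - 2) = [(24)(14.06²) + (26)(10.74²)] / 50 = 154.8689
SE = √(s_p²(1/n₁ + 1/n₂)) = √(154.8689 × (1/25 + 1/27)) = 3.4541
t = (x̄₁ - x̄₂) / SE = (59.67 - 55.97) / 3.4541 = 3.70 / 3.4541 = 1.071
p-value = 0.2892

Since p-value > α = 0.1, we fail to reject H₀.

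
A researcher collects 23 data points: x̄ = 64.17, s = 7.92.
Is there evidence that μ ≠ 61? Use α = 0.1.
One-sample t-test:
H₀: μ = 61
H₁: μ ≠ 61
df = n - 1 = 22
t = (x̄ - μ₀) / (s/√n) = (64.17 - 61) / (7.92/√23) = 1.920
p-value = 0.0680

Since p-value < α = 0.1, we reject H₀.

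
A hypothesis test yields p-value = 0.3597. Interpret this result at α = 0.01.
Since p = 0.3597 > α = 0.01, fail to reject H₀.
There is insufficient evidence to reject the null hypothesis; the result is not statistically significant at the 0.01 level.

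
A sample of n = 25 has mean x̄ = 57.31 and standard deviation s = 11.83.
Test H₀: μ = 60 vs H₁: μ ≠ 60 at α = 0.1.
One-sample t-test:
H₀: μ = 60
H₁: μ ≠ 60
df = n - 1 = 24
t = (x̄ - μ₀) / (s/√n) = (57.31 - 60) / (11.83/√25) = -1.137
p-value = 0.2668

Since p-value > α = 0.1, we fail to reject H₀.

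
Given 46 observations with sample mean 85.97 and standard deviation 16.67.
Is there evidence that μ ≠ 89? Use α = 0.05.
One-sample t-test:
H₀: μ = 89
H₁: μ ≠ 89
df = n - 1 = 45
t = (x̄ - μ₀) / (s/√n) = (85.97 - 89) / (16.67/√46) = -1.233
p-value = 0.2241

Since p-value > α = 0.05, we fail to reject H₀.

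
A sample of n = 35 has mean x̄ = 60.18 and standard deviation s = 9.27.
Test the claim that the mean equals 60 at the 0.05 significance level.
One-sample t-test:
H₀: μ = 60
H₁: μ ≠ 60
df = n - 1 = 34
t = (x̄ - μ₀) / (s/√n) = (60.18 - 60) / (9.27/√35) = 0.115
p-value = 0.9092

Since p-value > α = 0.05, we fail to reject H₀.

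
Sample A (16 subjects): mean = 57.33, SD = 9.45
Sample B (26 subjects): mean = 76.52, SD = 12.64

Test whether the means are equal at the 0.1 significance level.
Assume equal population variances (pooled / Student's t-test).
Student's two-sample t-test (equal variances):
H₀: μ₁ = μ₂
H₁: μ₁ ≠ μ₂
df = n₁ + n₂ - 2 = 40
Pooled variance s_p² = [(n₁-1)s₁² + (n₂-1)s₂²] / (n₁ + n₂ - 2) = [(15)(9.45²) + (25)(12.64²)] / 40 = 133.3444
SE = √(s_p²(1/n₁ + 1/n₂)) = √(133.3444 × (1/16 + 1/26)) = 3.6691
t = (x̄₁ - x̄₂) / SE = (57.33 - 76.52) / 3.6691 = -19.19 / 3.6691 = -5.230
p-value < 0.0001

Since p-value < α = 0.1, we reject H₀.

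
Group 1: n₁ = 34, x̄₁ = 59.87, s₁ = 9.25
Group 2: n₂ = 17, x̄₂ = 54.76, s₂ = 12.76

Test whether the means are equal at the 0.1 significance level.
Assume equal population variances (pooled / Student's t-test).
Student's two-sample t-test (equal variances):
H₀: μ₁ = μ₂
H₁: μ₁ ≠ μ₂
df = n₁ + n₂ - 2 = 49
Pooled variance s_p² = [(n₁-1)s₁² + (n₂-1)s₂²] / (n₁ + n₂ - 2) = [(33)(9.25²) + (16)(12.76²)] / 49 = 110.7887
SE = √(s_p²(1/n₁ + 1/n₂)) = √(110.7887 × (1/34 + 1/17)) = 3.1266
t = (x̄₁ - x̄₂) / SE = (59.87 - 54.76) / 3.1266 = 5.11 / 3.1266 = 1.634
p-value = 0.1086

Since p-value > α = 0.1, we fail to reject H₀.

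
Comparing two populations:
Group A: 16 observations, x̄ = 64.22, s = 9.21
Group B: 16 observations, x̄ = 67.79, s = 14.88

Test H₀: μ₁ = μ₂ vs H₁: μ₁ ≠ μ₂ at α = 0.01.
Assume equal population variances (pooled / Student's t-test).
Student's two-sample t-test (equal variances):
H₀: μ₁ = μ₂
H₁: μ₁ ≠ μ₂
df = n₁ + n₂ - 2 = 30
Pooled variance s_p² = [(n₁-1)s₁² + (n₂-1)s₂²] / (n₁ + n₂ - 2) = [(15)(9.21²) + (15)(14.88²)] / 30 = 153.1193
SE = √(s_p²(1/n₁ + 1/n₂)) = √(153.1193 × (1/16 + 1/16)) = 4.3749
t = (x̄₁ - x̄₂) / SE = (64.22 - 67.79) / 4.3749 = -3.57 / 4.3749 = -0.816
p-value = 0.4209

Since p-value > α = 0.01, we fail to reject H₀.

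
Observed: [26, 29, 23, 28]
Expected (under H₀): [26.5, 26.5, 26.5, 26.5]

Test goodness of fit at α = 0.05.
Chi-square goodness of fit test:
H₀: observed counts match expected distribution
H₁: observed counts differ from expected distribution
df = k - 1 = 3
χ² = Σ(O - E)²/E
   = (26 - 26.5)²/26.5 + (29 - 26.5)²/26.5 + (23 - 26.5)²/26.5 + (28 - 26.5)²/26.5
   = 0.009 + 0.236 + 0.462 + 0.085
   = 0.79
p-value = 0.8513

Since p-value > α = 0.05, we fail to reject H₀.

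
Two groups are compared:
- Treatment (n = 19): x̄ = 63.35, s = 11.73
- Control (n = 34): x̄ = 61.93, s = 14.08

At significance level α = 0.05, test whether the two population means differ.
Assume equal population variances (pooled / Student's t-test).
Student's two-sample t-test (equal variances):
H₀: μ₁ = μ₂
H₁: μ₁ ≠ μ₂
df = n₁ + n₂ - 2 = 51
Pooled variance s_p² = [(n₁-1)s₁² + (n₂-1)s₂²] / (n₁ + n₂ - 2) = [(18)(11.73²) + (33)(14.08²)] / 51 = 176.8393
SE = √(s_p²(1/n₁ + 1/n₂)) = √(176.8393 × (1/19 + 1/34)) = 3.8090
t = (x̄₁ - x̄₂) / SE = (63.35 - 61.93) / 3.8090 = 1.42 / 3.8090 = 0.373
p-value = 0.7108

Since p-value > α = 0.05, we fail to reject H₀.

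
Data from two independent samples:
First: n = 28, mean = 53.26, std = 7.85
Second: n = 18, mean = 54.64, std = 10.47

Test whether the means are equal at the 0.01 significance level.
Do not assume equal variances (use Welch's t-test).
Welch's two-sample t-test:
H₀: μ₁ = μ₂
H₁: μ₁ ≠ μ₂
s₁²/n₁ = 7.85²/28 = 2.2008,  s₂²/n₂ = 10.47²/18 = 6.0901
SE = √(s₁²/n₁ + s₂²/n₂) = √(2.2008 + 6.0901) = 2.8794
df (Welch-Satterthwaite) = (s₁²/n₁ + s₂²/n₂)² / [(s₁²/n₁)²/(n₁-1) + (s₂²/n₂)²/(n₂-1)] ≈ 29.11
t = (x̄₁ - x̄₂) / SE = (53.26 - 54.64) / 2.8794 = -1.38 / 2.8794 = -0.479
p-value = 0.6353

Since p-value > α = 0.01, we fail to reject H₀.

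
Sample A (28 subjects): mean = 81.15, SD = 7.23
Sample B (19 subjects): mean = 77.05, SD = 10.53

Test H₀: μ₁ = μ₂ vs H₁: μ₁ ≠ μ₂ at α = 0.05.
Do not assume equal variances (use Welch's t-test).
Welch's two-sample t-test:
H₀: μ₁ = μ₂
H₁: μ₁ ≠ μ₂
s₁²/n₁ = 7.23²/28 = 1.8669,  s₂²/n₂ = 10.53²/19 = 5.8358
SE = √(s₁²/n₁ + s₂²/n₂) = √(1.8669 + 5.8358) = 2.7754
df (Welch-Satterthwaite) = (s₁²/n₁ + s₂²/n₂)² / [(s₁²/n₁)²/(n₁-1) + (s₂²/n₂)²/(n₂-1)] ≈ 29.36
t = (x̄₁ - x̄₂) / SE = (81.15 - 77.05) / 2.7754 = 4.10 / 2.7754 = 1.477
p-value = 0.1503

Since p-value > α = 0.05, we fail to reject H₀.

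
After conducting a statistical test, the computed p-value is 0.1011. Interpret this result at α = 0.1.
Since p = 0.1011 > α = 0.1, fail to reject H₀.
There is insufficient evidence to reject the null hypothesis; the result is not statistically significant at the 0.1 level.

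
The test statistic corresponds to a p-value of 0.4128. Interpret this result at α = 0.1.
Since p = 0.4128 > α = 0.1, fail to reject H₀.
There is insufficient evidence to reject the null hypothesis; the result is not statistically significant at the 0.1 level.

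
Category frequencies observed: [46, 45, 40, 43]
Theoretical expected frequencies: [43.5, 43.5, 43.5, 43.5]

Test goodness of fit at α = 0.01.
Chi-square goodness of fit test:
H₀: observed counts match expected distribution
H₁: observed counts differ from expected distribution
df = k - 1 = 3
χ² = Σ(O - E)²/E
   = (46 - 43.5)²/43.5 + (45 - 43.5)²/43.5 + (40 - 43.5)²/43.5 + (43 - 43.5)²/43.5
   = 0.144 + 0.052 + 0.282 + 0.006
   = 0.48
p-value = 0.9227

Since p-value > α = 0.01, we fail to reject H₀.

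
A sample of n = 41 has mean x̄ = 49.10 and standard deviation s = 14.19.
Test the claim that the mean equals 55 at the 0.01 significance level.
One-sample t-test:
H₀: μ = 55
H₁: μ ≠ 55
df = n - 1 = 40
t = (x̄ - μ₀) / (s/√n) = (49.10 - 55) / (14.19/√41) = -2.662
p-value = 0.0111

Since p-value > α = 0.01, we fail to reject H₀.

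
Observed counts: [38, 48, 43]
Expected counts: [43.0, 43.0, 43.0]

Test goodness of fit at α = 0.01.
Chi-square goodness of fit test:
H₀: observed counts match expected distribution
H₁: observed counts differ from expected distribution
df = k - 1 = 2
χ² = Σ(O - E)²/E
   = (38 - 43.0)²/43.0 + (48 - 43.0)²/43.0 + (43 - 43.0)²/43.0
   = 0.581 + 0.581 + 0.000
   = 1.16
p-value = 0.5591

Since p-value > α = 0.01, we fail to reject H₀.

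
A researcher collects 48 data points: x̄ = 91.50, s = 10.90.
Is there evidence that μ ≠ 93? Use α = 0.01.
One-sample t-test:
H₀: μ = 93
H₁: μ ≠ 93
df = n - 1 = 47
t = (x̄ - μ₀) / (s/√n) = (91.50 - 93) / (10.90/√48) = -0.953
p-value = 0.3453

Since p-value > α = 0.01, we fail to reject H₀.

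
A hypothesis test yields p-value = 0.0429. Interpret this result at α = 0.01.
Since p = 0.0429 > α = 0.01, fail to reject H₀.
There is insufficient evidence to reject the null hypothesis; the result is not statistically significant at the 0.01 level.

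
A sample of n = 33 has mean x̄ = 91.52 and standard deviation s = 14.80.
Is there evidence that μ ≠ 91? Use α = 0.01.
One-sample t-test:
H₀: μ = 91
H₁: μ ≠ 91
df = n - 1 = 32
t = (x̄ - μ₀) / (s/√n) = (91.52 - 91) / (14.80/√33) = 0.202
p-value = 0.8413

Since p-value > α = 0.01, we fail to reject H₀.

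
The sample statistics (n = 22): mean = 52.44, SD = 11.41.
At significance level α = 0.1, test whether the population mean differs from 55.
One-sample t-test:
H₀: μ = 55
H₁: μ ≠ 55
df = n - 1 = 21
t = (x̄ - μ₀) / (s/√n) = (52.44 - 55) / (11.41/√22) = -1.052
p-value = 0.3046

Since p-value > α = 0.1, we fail to reject H₀.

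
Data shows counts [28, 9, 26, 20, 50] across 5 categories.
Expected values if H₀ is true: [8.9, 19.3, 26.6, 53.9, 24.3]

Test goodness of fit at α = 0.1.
Chi-square goodness of fit test:
H₀: observed counts match expected distribution
H₁: observed counts differ from expected distribution
df = k - 1 = 4
χ² = Σ(O - E)²/E
   = (28 - 8.9)²/8.9 + (9 - 19.3)²/19.3 + (26 - 26.6)²/26.6 + (20 - 53.9)²/53.9 + (50 - 24.3)²/24.3
   = 40.990 + 5.497 + 0.014 + 21.321 + 27.181
   = 95.00
p-value < 0.0001

Since p-value < α = 0.1, we reject H₀.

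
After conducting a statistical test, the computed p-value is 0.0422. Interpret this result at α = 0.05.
Since p = 0.0422 < α = 0.05, reject H₀.
There is sufficient evidence to reject the null hypothesis; the result is statistically significant at the 0.05 level.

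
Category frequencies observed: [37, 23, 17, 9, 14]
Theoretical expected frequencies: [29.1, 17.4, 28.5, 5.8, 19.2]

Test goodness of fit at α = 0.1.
Chi-square goodness of fit test:
H₀: observed counts match expected distribution
H₁: observed counts differ from expected distribution
df = k - 1 = 4
χ² = Σ(O - E)²/E
   = (37 - 29.1)²/29.1 + (23 - 17.4)²/17.4 + (17 - 28.5)²/28.5 + (9 - 5.8)²/5.8 + (14 - 19.2)²/19.2
   = 2.145 + 1.802 + 4.640 + 1.766 + 1.408
   = 11.76
p-value = 0.0192

Since p-value < α = 0.1, we reject H₀.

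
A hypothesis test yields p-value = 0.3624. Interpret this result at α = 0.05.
Since p = 0.3624 > α = 0.05, fail to reject H₀.
There is insufficient evidence to reject the null hypothesis; the result is not statistically significant at the 0.05 level.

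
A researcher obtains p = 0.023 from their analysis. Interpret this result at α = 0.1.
Since p = 0.023 < α = 0.1, reject H₀.
There is sufficient evidence to reject the null hypothesis; the result is statistically significant at the 0.1 level.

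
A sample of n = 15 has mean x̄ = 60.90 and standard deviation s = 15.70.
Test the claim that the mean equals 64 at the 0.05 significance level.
One-sample t-test:
H₀: μ = 64
H₁: μ ≠ 64
df = n - 1 = 14
t = (x̄ - μ₀) / (s/√n) = (60.90 - 64) / (15.70/√15) = -0.765
p-value = 0.4571

Since p-value > α = 0.05, we fail to reject H₀.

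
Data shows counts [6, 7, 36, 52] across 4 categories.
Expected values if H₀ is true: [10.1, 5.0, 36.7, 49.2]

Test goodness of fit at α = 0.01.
Chi-square goodness of fit test:
H₀: observed counts match expected distribution
H₁: observed counts differ from expected distribution
df = k - 1 = 3
χ² = Σ(O - E)²/E
   = (6 - 10.1)²/10.1 + (7 - 5.0)²/5.0 + (36 - 36.7)²/36.7 + (52 - 49.2)²/49.2
   = 1.664 + 0.800 + 0.013 + 0.159
   = 2.64
p-value = 0.4510

Since p-value > α = 0.01, we fail to reject H₀.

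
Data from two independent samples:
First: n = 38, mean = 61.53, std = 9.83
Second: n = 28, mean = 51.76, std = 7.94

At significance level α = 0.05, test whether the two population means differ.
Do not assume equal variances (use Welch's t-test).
Welch's two-sample t-test:
H₀: μ₁ = μ₂
H₁: μ₁ ≠ μ₂
s₁²/n₁ = 9.83²/38 = 2.5429,  s₂²/n₂ = 7.94²/28 = 2.2516
SE = √(s₁²/n₁ + s₂²/n₂) = √(2.5429 + 2.2516) = 2.1896
df (Welch-Satterthwaite) = (s₁²/n₁ + s₂²/n₂)² / [(s₁²/n₁)²/(n₁-1) + (s₂²/n₂)²/(n₂-1)] ≈ 63.41
t = (x̄₁ - x̄₂) / SE = (61.53 - 51.76) / 2.1896 = 9.77 / 2.1896 = 4.462
p-value < 0.0001

Since p-value < α = 0.05, we reject H₀.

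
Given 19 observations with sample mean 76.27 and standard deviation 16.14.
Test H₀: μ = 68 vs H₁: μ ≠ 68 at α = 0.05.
One-sample t-test:
H₀: μ = 68
H₁: μ ≠ 68
df = n - 1 = 18
t = (x̄ - μ₀) / (s/√n) = (76.27 - 68) / (16.14/√19) = 2.233
p-value = 0.0384

Since p-value < α = 0.05, we reject H₀.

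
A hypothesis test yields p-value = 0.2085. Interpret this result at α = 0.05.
Since p = 0.2085 > α = 0.05, fail to reject H₀.
There is insufficient evidence to reject the null hypothesis; the result is not statistically significant at the 0.05 level.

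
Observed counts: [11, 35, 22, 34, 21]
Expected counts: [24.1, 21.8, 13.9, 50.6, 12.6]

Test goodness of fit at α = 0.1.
Chi-square goodness of fit test:
H₀: observed counts match expected distribution
H₁: observed counts differ from expected distribution
df = k - 1 = 4
χ² = Σ(O - E)²/E
   = (11 - 24.1)²/24.1 + (35 - 21.8)²/21.8 + (22 - 13.9)²/13.9 + (34 - 50.6)²/50.6 + (21 - 12.6)²/12.6
   = 7.121 + 7.993 + 4.720 + 5.446 + 5.600
   = 30.88
p-value < 0.0001

Since p-value < α = 0.1, we reject H₀.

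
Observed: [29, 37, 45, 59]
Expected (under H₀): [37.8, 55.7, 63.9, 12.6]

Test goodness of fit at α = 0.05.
Chi-square goodness of fit test:
H₀: observed counts match expected distribution
H₁: observed counts differ from expected distribution
df = k - 1 = 3
χ² = Σ(O - E)²/E
   = (29 - 37.8)²/37.8 + (37 - 55.7)²/55.7 + (45 - 63.9)²/63.9 + (59 - 12.6)²/12.6
   = 2.049 + 6.278 + 5.590 + 170.870
   = 184.79
p-value < 0.0001

Since p-value < α = 0.05, we reject H₀.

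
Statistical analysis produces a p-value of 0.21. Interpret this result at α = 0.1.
Since p = 0.21 > α = 0.1, fail to reject H₀.
There is insufficient evidence to reject the null hypothesis; the result is not statistically significant at the 0.1 level.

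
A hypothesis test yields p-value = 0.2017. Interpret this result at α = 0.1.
Since p = 0.2017 > α = 0.1, fail to reject H₀.
There is insufficient evidence to reject the null hypothesis; the result is not statistically significant at the 0.1 level.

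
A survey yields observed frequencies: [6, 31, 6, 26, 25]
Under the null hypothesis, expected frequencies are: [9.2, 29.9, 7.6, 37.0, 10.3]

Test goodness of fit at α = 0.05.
Chi-square goodness of fit test:
H₀: observed counts match expected distribution
H₁: observed counts differ from expected distribution
df = k - 1 = 4
χ² = Σ(O - E)²/E
   = (6 - 9.2)²/9.2 + (31 - 29.9)²/29.9 + (6 - 7.6)²/7.6 + (26 - 37.0)²/37.0 + (25 - 10.3)²/10.3
   = 1.113 + 0.040 + 0.337 + 3.270 + 20.980
   = 25.74
p-value < 0.0001

Since p-value < α = 0.05, we reject H₀.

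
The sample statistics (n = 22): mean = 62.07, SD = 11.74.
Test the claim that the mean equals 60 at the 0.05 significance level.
One-sample t-test:
H₀: μ = 60
H₁: μ ≠ 60
df = n - 1 = 21
t = (x̄ - μ₀) / (s/√n) = (62.07 - 60) / (11.74/√22) = 0.827
p-value = 0.4175

Since p-value > α = 0.05, we fail to reject H₀.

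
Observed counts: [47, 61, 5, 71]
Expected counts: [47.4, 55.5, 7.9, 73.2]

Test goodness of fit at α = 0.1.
Chi-square goodness of fit test:
H₀: observed counts match expected distribution
H₁: observed counts differ from expected distribution
df = k - 1 = 3
χ² = Σ(O - E)²/E
   = (47 - 47.4)²/47.4 + (61 - 55.5)²/55.5 + (5 - 7.9)²/7.9 + (71 - 73.2)²/73.2
   = 0.003 + 0.545 + 1.065 + 0.066
   = 1.68
p-value = 0.6416

Since p-value > α = 0.1, we fail to reject H₀.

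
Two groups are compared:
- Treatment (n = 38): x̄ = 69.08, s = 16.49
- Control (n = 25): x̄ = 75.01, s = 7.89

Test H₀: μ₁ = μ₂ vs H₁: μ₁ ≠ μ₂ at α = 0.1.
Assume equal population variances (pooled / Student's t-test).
Student's two-sample t-test (equal variances):
H₀: μ₁ = μ₂
H₁: μ₁ ≠ μ₂
df = n₁ + n₂ - 2 = 61
Pooled variance s_p² = [(n₁-1)s₁² + (n₂-1)s₂²] / (n₁ + n₂ - 2) = [(37)(16.49²) + (24)(7.89²)] / 61 = 189.4278
SE = √(s_p²(1/n₁ + 1/n₂)) = √(189.4278 × (1/38 + 1/25)) = 3.5443
t = (x̄₁ - x̄₂) / SE = (69.08 - 75.01) / 3.5443 = -5.93 / 3.5443 = -1.673
p-value = 0.0994

Since p-value < α = 0.1, we reject H₀.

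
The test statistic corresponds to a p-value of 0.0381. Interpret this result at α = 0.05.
Since p = 0.0381 < α = 0.05, reject H₀.
There is sufficient evidence to reject the null hypothesis; the result is statistically significant at the 0.05 level.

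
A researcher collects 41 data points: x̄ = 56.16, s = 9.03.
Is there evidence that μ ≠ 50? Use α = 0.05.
One-sample t-test:
H₀: μ = 50
H₁: μ ≠ 50
df = n - 1 = 40
t = (x̄ - μ₀) / (s/√n) = (56.16 - 50) / (9.03/√41) = 4.368
p-value = 0.0001

Since p-value < α = 0.05, we reject H₀.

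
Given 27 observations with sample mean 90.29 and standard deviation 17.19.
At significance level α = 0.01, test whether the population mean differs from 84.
One-sample t-test:
H₀: μ = 84
H₁: μ ≠ 84
df = n - 1 = 26
t = (x̄ - μ₀) / (s/√n) = (90.29 - 84) / (17.19/√27) = 1.901
p-value = 0.0684

Since p-value > α = 0.01, we fail to reject H₀.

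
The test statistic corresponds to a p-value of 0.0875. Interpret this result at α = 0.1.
Since p = 0.0875 < α = 0.1, reject H₀.
There is sufficient evidence to reject the null hypothesis; the result is statistically significant at the 0.1 level.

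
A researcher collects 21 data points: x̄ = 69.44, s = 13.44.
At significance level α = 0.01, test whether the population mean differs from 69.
One-sample t-test:
H₀: μ = 69
H₁: μ ≠ 69
df = n - 1 = 20
t = (x̄ - μ₀) / (s/√n) = (69.44 - 69) / (13.44/√21) = 0.150
p-value = 0.8822

Since p-value > α = 0.01, we fail to reject H₀.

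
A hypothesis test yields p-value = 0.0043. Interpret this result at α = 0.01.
Since p = 0.0043 < α = 0.01, reject H₀.
There is sufficient evidence to reject the null hypothesis; the result is statistically significant at the 0.01 level.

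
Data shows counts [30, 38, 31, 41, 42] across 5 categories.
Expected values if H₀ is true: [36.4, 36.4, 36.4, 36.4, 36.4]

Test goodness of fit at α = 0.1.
Chi-square goodness of fit test:
H₀: observed counts match expected distribution
H₁: observed counts differ from expected distribution
df = k - 1 = 4
χ² = Σ(O - E)²/E
   = (30 - 36.4)²/36.4 + (38 - 36.4)²/36.4 + (31 - 36.4)²/36.4 + (41 - 36.4)²/36.4 + (42 - 36.4)²/36.4
   = 1.125 + 0.070 + 0.801 + 0.581 + 0.862
   = 3.44
p-value = 0.4871

Since p-value > α = 0.1, we fail to reject H₀.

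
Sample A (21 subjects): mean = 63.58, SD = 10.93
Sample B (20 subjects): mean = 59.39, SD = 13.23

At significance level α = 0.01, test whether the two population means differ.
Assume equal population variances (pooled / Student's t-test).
Student's two-sample t-test (equal variances):
H₀: μ₁ = μ₂
H₁: μ₁ ≠ μ₂
df = n₁ + n₂ - 2 = 39
Pooled variance s_p² = [(n₁-1)s₁² + (n₂-1)s₂²] / (n₁ + n₂ - 2) = [(20)(10.93²) + (19)(13.23²)] / 39 = 146.5365
SE = √(s_p²(1/n₁ + 1/n₂)) = √(146.5365 × (1/21 + 1/20)) = 3.7822
t = (x̄₁ - x̄₂) / SE = (63.58 - 59.39) / 3.7822 = 4.19 / 3.7822 = 1.108
p-value = 0.2747

Since p-value > α = 0.01, we fail to reject H₀.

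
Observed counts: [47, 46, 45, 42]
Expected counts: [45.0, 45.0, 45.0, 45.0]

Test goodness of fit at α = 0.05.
Chi-square goodness of fit test:
H₀: observed counts match expected distribution
H₁: observed counts differ from expected distribution
df = k - 1 = 3
χ² = Σ(O - E)²/E
   = (47 - 45.0)²/45.0 + (46 - 45.0)²/45.0 + (45 - 45.0)²/45.0 + (42 - 45.0)²/45.0
   = 0.089 + 0.022 + 0.000 + 0.200
   = 0.31
p-value = 0.9579

Since p-value > α = 0.05, we fail to reject H₀.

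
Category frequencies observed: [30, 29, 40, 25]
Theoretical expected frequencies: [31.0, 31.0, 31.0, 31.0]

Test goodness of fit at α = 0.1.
Chi-square goodness of fit test:
H₀: observed counts match expected distribution
H₁: observed counts differ from expected distribution
df = k - 1 = 3
χ² = Σ(O - E)²/E
   = (30 - 31.0)²/31.0 + (29 - 31.0)²/31.0 + (40 - 31.0)²/31.0 + (25 - 31.0)²/31.0
   = 0.032 + 0.129 + 2.613 + 1.161
   = 3.94
p-value = 0.2685

Since p-value > α = 0.1, we fail to reject H₀.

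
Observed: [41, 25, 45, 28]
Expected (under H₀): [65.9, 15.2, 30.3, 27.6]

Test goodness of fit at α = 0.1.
Chi-square goodness of fit test:
H₀: observed counts match expected distribution
H₁: observed counts differ from expected distribution
df = k - 1 = 3
χ² = Σ(O - E)²/E
   = (41 - 65.9)²/65.9 + (25 - 15.2)²/15.2 + (45 - 30.3)²/30.3 + (28 - 27.6)²/27.6
   = 9.408 + 6.318 + 7.132 + 0.006
   = 22.86
p-value < 0.0001

Since p-value < α = 0.1, we reject H₀.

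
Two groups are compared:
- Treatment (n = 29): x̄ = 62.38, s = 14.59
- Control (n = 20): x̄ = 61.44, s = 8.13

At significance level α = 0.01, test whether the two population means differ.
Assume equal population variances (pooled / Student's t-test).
Student's two-sample t-test (equal variances):
H₀: μ₁ = μ₂
H₁: μ₁ ≠ μ₂
df = n₁ + n₂ - 2 = 47
Pooled variance s_p² = [(n₁-1)s₁² + (n₂-1)s₂²] / (n₁ + n₂ - 2) = [(28)(14.59²) + (19)(8.13²)] / 47 = 153.5351
SE = √(s_p²(1/n₁ + 1/n₂)) = √(153.5351 × (1/29 + 1/20)) = 3.6015
t = (x̄₁ - x̄₂) / SE = (62.38 - 61.44) / 3.6015 = 0.94 / 3.6015 = 0.261
p-value = 0.7952

Since p-value > α = 0.01, we fail to reject H₀.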